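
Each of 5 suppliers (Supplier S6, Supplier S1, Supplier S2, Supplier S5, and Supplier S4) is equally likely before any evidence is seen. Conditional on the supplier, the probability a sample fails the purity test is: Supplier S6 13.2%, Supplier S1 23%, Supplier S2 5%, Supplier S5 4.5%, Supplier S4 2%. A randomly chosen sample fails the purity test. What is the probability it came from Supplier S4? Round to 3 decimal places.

0.042

Since the prior is uniform, the posterior is proportional to the likelihood:
  Supplier S6: 0.132
  Supplier S1: 0.23
  Supplier S2: 0.05
  Supplier S5: 0.045
  Supplier S4: 0.02
Normalizing constant = 0.477.
P(Supplier S4 | evidence) = 0.02 / 0.477 ≈ 0.042.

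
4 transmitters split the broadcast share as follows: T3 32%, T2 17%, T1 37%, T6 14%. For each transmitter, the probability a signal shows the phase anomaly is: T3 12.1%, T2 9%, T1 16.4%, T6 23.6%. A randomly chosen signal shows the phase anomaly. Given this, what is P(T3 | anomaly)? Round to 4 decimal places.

By Bayes' rule, posterior ∝ prior × likelihood:
  T3: 0.32 × 0.121 = 0.03872
  T2: 0.17 × 0.09 = 0.0153
  T1: 0.37 × 0.164 = 0.06068
  T6: 0.14 × 0.236 = 0.03304
Normalizing constant = 0.14774.
P(T3 | evidence) = 0.03872 / 0.14774 ≈ 0.2621.

0.2621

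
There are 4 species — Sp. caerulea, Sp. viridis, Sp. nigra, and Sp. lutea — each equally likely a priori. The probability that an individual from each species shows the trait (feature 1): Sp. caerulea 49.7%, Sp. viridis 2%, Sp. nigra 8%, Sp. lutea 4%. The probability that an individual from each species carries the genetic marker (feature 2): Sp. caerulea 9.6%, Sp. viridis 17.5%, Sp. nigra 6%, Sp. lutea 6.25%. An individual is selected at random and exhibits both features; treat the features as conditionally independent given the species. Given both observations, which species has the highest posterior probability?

Sp. caerulea

Since the prior is uniform, the posterior is proportional to the likelihood:
  Sp. caerulea: 0.497 × 0.096 = 0.047712
  Sp. viridis: 0.02 × 0.175 = 0.0035
  Sp. nigra: 0.08 × 0.06 = 0.0048
  Sp. lutea: 0.04 × 0.0625 = 0.0025
Sum = 0.058512.
Largest term belongs to Sp. caerulea, so Sp. caerulea is most probable.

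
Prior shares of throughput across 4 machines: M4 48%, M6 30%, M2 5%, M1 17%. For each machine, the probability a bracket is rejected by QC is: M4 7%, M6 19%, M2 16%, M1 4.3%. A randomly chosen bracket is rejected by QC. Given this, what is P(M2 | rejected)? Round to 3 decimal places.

Prior × likelihood for each hypothesis:
  M4: 0.48 × 0.07 = 0.0336
  M6: 0.3 × 0.19 = 0.057
  M2: 0.05 × 0.16 = 0.008
  M1: 0.17 × 0.043 = 0.00731
Sum = 0.10591.
P(M2 | evidence) = 0.008 / 0.10591 ≈ 0.076.

0.076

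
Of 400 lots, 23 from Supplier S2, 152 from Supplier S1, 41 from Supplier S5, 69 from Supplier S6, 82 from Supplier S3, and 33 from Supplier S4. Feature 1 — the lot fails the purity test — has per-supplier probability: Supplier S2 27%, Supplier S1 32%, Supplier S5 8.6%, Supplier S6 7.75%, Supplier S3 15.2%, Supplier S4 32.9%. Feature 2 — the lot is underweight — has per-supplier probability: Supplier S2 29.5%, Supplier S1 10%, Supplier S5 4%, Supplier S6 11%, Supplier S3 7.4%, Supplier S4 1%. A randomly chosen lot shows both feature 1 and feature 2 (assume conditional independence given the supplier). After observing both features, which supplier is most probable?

Supplier S1

Compute prior × likelihood for every hypothesis:
  Supplier S2: 0.0575 × 0.27 × 0.295 = 0.004579875
  Supplier S1: 0.38 × 0.32 × 0.1 = 0.01216
  Supplier S5: 0.1025 × 0.086 × 0.04 = 0.0003526
  Supplier S6: 0.1725 × 0.0775 × 0.11 = 0.0014705625
  Supplier S3: 0.205 × 0.152 × 0.074 = 0.00230584
  Supplier S4: 0.0825 × 0.329 × 0.01 = 0.000271425
Total = 0.0211403025.
Largest term belongs to Supplier S1, so Supplier S1 is most probable.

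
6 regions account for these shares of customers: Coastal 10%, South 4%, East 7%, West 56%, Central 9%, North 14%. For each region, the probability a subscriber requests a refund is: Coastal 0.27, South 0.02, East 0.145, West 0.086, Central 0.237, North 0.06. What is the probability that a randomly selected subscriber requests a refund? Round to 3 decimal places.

0.116

By Bayes' rule, posterior ∝ prior × likelihood:
  Coastal: 0.1 × 0.27 = 0.027
  South: 0.04 × 0.02 = 0.0008
  East: 0.07 × 0.145 = 0.01015
  West: 0.56 × 0.086 = 0.04816
  Central: 0.09 × 0.237 = 0.02133
  North: 0.14 × 0.06 = 0.0084
P(refund) = 0.027 + 0.0008 + 0.01015 + 0.04816 + 0.02133 + 0.0084 = 0.11584 → 0.116.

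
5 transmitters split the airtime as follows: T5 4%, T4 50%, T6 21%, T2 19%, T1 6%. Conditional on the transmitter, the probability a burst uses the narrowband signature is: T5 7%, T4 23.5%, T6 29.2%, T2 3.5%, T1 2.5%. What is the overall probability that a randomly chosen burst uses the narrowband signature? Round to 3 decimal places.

Prior × likelihood for each hypothesis:
  T5: 0.04 × 0.07 = 0.0028
  T4: 0.5 × 0.235 = 0.1175
  T6: 0.21 × 0.292 = 0.06132
  T2: 0.19 × 0.035 = 0.00665
  T1: 0.06 × 0.025 = 0.0015
P(narrowband) = 0.0028 + 0.1175 + 0.06132 + 0.00665 + 0.0015 = 0.18977 → 0.190.

0.190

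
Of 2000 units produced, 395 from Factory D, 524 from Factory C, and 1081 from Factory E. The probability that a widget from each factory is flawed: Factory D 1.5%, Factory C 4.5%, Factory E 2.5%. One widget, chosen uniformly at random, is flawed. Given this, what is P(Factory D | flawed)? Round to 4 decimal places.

Unnormalized posteriors (prior × likelihood):
  Factory D: 0.1975 × 0.015 = 0.0029625
  Factory C: 0.262 × 0.045 = 0.01179
  Factory E: 0.5405 × 0.025 = 0.0135125
Normalizing constant = 0.028265.
P(Factory D | evidence) = 0.0029625 / 0.028265 ≈ 0.1048.

0.1048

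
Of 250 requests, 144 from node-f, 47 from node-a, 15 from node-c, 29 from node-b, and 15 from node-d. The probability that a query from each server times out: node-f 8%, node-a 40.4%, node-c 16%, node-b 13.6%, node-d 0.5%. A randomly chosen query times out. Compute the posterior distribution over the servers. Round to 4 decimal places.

node-f 0.3120, node-a 0.5142, node-c 0.0650, node-b 0.1068, node-d 0.0020

Compute prior × likelihood for every hypothesis:
  node-f: 0.576 × 0.08 = 0.04608
  node-a: 0.188 × 0.404 = 0.075952
  node-c: 0.06 × 0.16 = 0.0096
  node-b: 0.116 × 0.136 = 0.015776
  node-d: 0.06 × 0.005 = 0.0003
Normalizing constant = 0.147708.
P(node-f | timeout) = 0.04608/0.147708 ≈ 0.3120
P(node-a | timeout) = 0.075952/0.147708 ≈ 0.5142
P(node-c | timeout) = 0.0096/0.147708 ≈ 0.0650
P(node-b | timeout) = 0.015776/0.147708 ≈ 0.1068
P(node-d | timeout) = 0.0003/0.147708 ≈ 0.0020
(Check: 0.3120+0.5142+0.0650+0.1068+0.0020 = 1.0000.)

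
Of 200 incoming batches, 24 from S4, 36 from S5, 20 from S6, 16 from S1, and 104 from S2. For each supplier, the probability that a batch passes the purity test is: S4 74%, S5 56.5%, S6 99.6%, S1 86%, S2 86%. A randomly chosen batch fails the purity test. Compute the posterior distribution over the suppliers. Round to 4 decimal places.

S4 0.1609, S5 0.4038, S6 0.0021, S1 0.0578, S2 0.3755

Taking complements, P(off-spec | each) = S4 0.26, S5 0.435, S6 0.004, S1 0.14, S2 0.14.
Compute prior × likelihood for every hypothesis:
  S4: 0.12 × 0.26 = 0.0312
  S5: 0.18 × 0.435 = 0.0783
  S6: 0.1 × 0.004 = 0.0004
  S1: 0.08 × 0.14 = 0.0112
  S2: 0.52 × 0.14 = 0.0728
Normalizing constant = 0.1939.
P(S4 | off-spec) = 0.0312/0.1939 ≈ 0.1609
P(S5 | off-spec) = 0.0783/0.1939 ≈ 0.4038
P(S6 | off-spec) = 0.0004/0.1939 ≈ 0.0021
P(S1 | off-spec) = 0.0112/0.1939 ≈ 0.0578
P(S2 | off-spec) = 0.0728/0.1939 ≈ 0.3755
(Check: 0.1609+0.4038+0.0021+0.0578+0.3755 = 1.0001.)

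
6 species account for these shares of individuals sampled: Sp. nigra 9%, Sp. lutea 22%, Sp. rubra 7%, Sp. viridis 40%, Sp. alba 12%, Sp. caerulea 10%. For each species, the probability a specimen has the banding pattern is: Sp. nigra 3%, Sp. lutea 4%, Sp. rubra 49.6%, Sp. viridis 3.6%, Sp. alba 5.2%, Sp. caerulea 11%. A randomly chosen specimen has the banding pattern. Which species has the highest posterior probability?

Sp. rubra

Prior × likelihood for each hypothesis:
  Sp. nigra: 0.09 × 0.03 = 0.0027
  Sp. lutea: 0.22 × 0.04 = 0.0088
  Sp. rubra: 0.07 × 0.496 = 0.03472
  Sp. viridis: 0.4 × 0.036 = 0.0144
  Sp. alba: 0.12 × 0.052 = 0.00624
  Sp. caerulea: 0.1 × 0.11 = 0.011
Sum = 0.07786.
Largest term belongs to Sp. rubra, so Sp. rubra is most probable.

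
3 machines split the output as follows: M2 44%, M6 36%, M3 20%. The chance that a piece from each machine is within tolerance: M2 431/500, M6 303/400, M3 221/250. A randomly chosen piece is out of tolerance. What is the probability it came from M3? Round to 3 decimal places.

0.135

Taking complements, P(oversize | each) = M2 0.138, M6 0.2425, M3 0.116.
Prior × likelihood for each hypothesis:
  M2: 0.44 × 0.138 = 0.06072
  M6: 0.36 × 0.2425 = 0.0873
  M3: 0.2 × 0.116 = 0.0232
Sum = 0.17122.
P(M3 | evidence) = 0.0232 / 0.17122 ≈ 0.135.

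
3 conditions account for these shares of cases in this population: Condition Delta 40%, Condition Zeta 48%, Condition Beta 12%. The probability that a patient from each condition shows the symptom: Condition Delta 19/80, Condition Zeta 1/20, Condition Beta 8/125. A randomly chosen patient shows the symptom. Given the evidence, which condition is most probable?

Condition Delta

By Bayes' rule, posterior ∝ prior × likelihood:
  Condition Delta: 0.4 × 0.2375 = 0.095
  Condition Zeta: 0.48 × 0.05 = 0.024
  Condition Beta: 0.12 × 0.064 = 0.00768
Normalizing constant = 0.12668.
Largest term belongs to Condition Delta, so Condition Delta is most probable.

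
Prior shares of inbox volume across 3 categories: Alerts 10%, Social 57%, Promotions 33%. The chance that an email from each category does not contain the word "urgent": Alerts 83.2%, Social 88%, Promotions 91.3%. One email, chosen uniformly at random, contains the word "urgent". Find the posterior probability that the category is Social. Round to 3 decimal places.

Taking complements, P(urgent-flag | each) = Alerts 0.168, Social 0.12, Promotions 0.087.
Compute prior × likelihood for every hypothesis:
  Alerts: 0.1 × 0.168 = 0.0168
  Social: 0.57 × 0.12 = 0.0684
  Promotions: 0.33 × 0.087 = 0.02871
Total = 0.11391.
P(Social | evidence) = 0.0684 / 0.11391 ≈ 0.600.

0.600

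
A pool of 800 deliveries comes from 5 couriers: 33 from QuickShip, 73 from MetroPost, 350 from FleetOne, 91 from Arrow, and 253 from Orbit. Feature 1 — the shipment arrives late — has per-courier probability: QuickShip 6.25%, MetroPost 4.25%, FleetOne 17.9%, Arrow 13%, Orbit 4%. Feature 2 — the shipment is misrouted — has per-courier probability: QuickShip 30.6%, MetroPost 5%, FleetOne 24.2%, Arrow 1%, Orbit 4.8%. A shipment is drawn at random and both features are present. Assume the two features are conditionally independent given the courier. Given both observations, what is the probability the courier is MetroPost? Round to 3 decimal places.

Prior × likelihood for each hypothesis:
  QuickShip: 0.04125 × 0.0625 × 0.306 = 0.00078890625
  MetroPost: 0.09125 × 0.0425 × 0.05 = 0.00019390625
  FleetOne: 0.4375 × 0.179 × 0.242 = 0.018951625
  Arrow: 0.11375 × 0.13 × 0.01 = 0.000147875
  Orbit: 0.31625 × 0.04 × 0.048 = 0.0006072
Sum = 0.0206895125.
P(MetroPost | evidence) = 0.00019390625 / 0.0206895125 ≈ 0.009.

0.009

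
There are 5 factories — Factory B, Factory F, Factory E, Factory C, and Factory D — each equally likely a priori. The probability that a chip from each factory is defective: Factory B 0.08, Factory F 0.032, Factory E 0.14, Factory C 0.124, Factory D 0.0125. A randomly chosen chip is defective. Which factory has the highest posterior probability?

Factory E

With a uniform prior (1/5 each), posterior ∝ likelihood:
  Factory B: 0.08
  Factory F: 0.032
  Factory E: 0.14
  Factory C: 0.124
  Factory D: 0.0125
Total = 0.3885.
Largest term belongs to Factory E, so Factory E is most probable.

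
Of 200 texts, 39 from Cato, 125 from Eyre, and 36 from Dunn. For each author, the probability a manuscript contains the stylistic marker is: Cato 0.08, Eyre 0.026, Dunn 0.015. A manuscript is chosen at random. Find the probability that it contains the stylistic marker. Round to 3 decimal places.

Compute prior × likelihood for every hypothesis:
  Cato: 0.195 × 0.08 = 0.0156
  Eyre: 0.625 × 0.026 = 0.01625
  Dunn: 0.18 × 0.015 = 0.0027
P(marker) = 0.0156 + 0.01625 + 0.0027 = 0.03455 → 0.035.

0.035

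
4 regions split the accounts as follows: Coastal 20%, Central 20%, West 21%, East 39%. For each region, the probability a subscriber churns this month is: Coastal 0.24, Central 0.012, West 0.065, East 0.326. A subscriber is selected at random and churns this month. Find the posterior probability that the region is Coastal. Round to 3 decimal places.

0.251

Unnormalized posteriors (prior × likelihood):
  Coastal: 0.2 × 0.24 = 0.048
  Central: 0.2 × 0.012 = 0.0024
  West: 0.21 × 0.065 = 0.01365
  East: 0.39 × 0.326 = 0.12714
Normalizing constant = 0.19119.
P(Coastal | evidence) = 0.048 / 0.19119 ≈ 0.251.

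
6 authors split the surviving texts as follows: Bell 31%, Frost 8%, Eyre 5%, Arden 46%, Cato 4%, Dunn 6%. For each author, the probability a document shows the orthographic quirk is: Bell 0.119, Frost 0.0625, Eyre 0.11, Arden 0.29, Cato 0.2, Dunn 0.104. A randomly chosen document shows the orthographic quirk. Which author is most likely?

Arden

Unnormalized posteriors (prior × likelihood):
  Bell: 0.31 × 0.119 = 0.03689
  Frost: 0.08 × 0.0625 = 0.005
  Eyre: 0.05 × 0.11 = 0.0055
  Arden: 0.46 × 0.29 = 0.1334
  Cato: 0.04 × 0.2 = 0.008
  Dunn: 0.06 × 0.104 = 0.00624
Normalizing constant = 0.19503.
Largest term belongs to Arden, so Arden is most probable.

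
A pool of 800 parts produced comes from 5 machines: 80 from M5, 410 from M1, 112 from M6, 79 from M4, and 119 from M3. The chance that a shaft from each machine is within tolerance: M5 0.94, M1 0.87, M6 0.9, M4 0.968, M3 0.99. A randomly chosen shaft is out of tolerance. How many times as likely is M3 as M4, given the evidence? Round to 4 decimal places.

Taking complements, P(oversize | each) = M5 0.06, M1 0.13, M6 0.1, M4 0.032, M3 0.01.
Unnormalized posteriors (prior × likelihood):
  M5: 0.1 × 0.06 = 0.006
  M1: 0.5125 × 0.13 = 0.066625
  M6: 0.14 × 0.1 = 0.014
  M4: 0.09875 × 0.032 = 0.00316
  M3: 0.14875 × 0.01 = 0.0014875
Normalizing constant = 0.0912725.
The ratio is 0.0014875 / 0.00316 (the normalizer cancels) = 0.4707.

0.4707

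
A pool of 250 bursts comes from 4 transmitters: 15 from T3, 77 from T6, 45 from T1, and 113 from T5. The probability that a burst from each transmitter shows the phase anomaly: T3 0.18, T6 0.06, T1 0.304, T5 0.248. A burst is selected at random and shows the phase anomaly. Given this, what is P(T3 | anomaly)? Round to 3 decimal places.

0.055

By Bayes' rule, posterior ∝ prior × likelihood:
  T3: 0.06 × 0.18 = 0.0108
  T6: 0.308 × 0.06 = 0.01848
  T1: 0.18 × 0.304 = 0.05472
  T5: 0.452 × 0.248 = 0.112096
Normalizing constant = 0.196096.
P(T3 | evidence) = 0.0108 / 0.196096 ≈ 0.055.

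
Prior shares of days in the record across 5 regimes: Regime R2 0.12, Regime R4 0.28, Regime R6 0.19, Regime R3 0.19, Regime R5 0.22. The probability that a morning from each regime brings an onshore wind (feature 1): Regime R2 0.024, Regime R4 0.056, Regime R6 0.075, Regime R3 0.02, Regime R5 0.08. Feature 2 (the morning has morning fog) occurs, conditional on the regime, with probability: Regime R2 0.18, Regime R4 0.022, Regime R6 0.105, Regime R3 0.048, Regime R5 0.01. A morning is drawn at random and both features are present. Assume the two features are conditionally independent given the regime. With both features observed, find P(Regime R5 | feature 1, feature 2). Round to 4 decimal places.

0.0648

Prior × likelihood for each hypothesis:
  Regime R2: 0.12 × 0.024 × 0.18 = 0.0005184
  Regime R4: 0.28 × 0.056 × 0.022 = 0.00034496
  Regime R6: 0.19 × 0.075 × 0.105 = 0.00149625
  Regime R3: 0.19 × 0.02 × 0.048 = 0.0001824
  Regime R5: 0.22 × 0.08 × 0.01 = 0.000176
Total = 0.00271801.
P(Regime R5 | evidence) = 0.000176 / 0.00271801 ≈ 0.0648.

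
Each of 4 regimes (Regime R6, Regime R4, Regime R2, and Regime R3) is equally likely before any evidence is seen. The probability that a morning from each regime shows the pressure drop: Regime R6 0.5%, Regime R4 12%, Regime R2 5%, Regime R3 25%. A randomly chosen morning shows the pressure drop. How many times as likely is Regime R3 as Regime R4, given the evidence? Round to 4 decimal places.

Since the prior is uniform, the posterior is proportional to the likelihood:
  Regime R6: 0.005
  Regime R4: 0.12
  Regime R2: 0.05
  Regime R3: 0.25
Sum = 0.425.
The ratio is 0.25 / 0.12 (the normalizer cancels) = 2.0833.

2.0833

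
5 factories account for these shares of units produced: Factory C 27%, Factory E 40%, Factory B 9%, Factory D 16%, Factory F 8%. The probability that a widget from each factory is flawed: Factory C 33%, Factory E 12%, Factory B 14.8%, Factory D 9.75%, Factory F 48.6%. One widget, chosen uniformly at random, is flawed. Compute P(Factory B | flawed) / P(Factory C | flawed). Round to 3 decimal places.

0.149

Prior × likelihood for each hypothesis:
  Factory C: 0.27 × 0.33 = 0.0891
  Factory E: 0.4 × 0.12 = 0.048
  Factory B: 0.09 × 0.148 = 0.01332
  Factory D: 0.16 × 0.0975 = 0.0156
  Factory F: 0.08 × 0.486 = 0.03888
Normalizing constant = 0.2049.
The ratio is 0.01332 / 0.0891 (the normalizer cancels) = 0.149.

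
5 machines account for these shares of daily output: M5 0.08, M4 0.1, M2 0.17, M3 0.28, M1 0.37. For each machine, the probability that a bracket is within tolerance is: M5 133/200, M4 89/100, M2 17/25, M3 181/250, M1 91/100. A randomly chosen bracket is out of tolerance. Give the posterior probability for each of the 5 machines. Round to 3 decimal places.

Taking complements, P(oversize | each) = M5 0.335, M4 0.11, M2 0.32, M3 0.276, M1 0.09.
Prior × likelihood for each hypothesis:
  M5: 0.08 × 0.335 = 0.0268
  M4: 0.1 × 0.11 = 0.011
  M2: 0.17 × 0.32 = 0.0544
  M3: 0.28 × 0.276 = 0.07728
  M1: 0.37 × 0.09 = 0.0333
Sum = 0.20278.
P(M5 | oversize) = 0.0268/0.20278 ≈ 0.132
P(M4 | oversize) = 0.011/0.20278 ≈ 0.054
P(M2 | oversize) = 0.0544/0.20278 ≈ 0.268
P(M3 | oversize) = 0.07728/0.20278 ≈ 0.381
P(M1 | oversize) = 0.0333/0.20278 ≈ 0.164
(Check: 0.132+0.054+0.268+0.381+0.164 = 0.999.)

M5 0.132, M4 0.054, M2 0.268, M3 0.381, M1 0.164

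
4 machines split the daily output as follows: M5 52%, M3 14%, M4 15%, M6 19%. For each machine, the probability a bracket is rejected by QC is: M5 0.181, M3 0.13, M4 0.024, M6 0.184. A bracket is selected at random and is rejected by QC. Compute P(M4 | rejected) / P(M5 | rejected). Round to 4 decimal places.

Unnormalized posteriors (prior × likelihood):
  M5: 0.52 × 0.181 = 0.09412
  M3: 0.14 × 0.13 = 0.0182
  M4: 0.15 × 0.024 = 0.0036
  M6: 0.19 × 0.184 = 0.03496
Total = 0.15088.
The ratio is 0.0036 / 0.09412 (the normalizer cancels) = 0.0382.

0.0382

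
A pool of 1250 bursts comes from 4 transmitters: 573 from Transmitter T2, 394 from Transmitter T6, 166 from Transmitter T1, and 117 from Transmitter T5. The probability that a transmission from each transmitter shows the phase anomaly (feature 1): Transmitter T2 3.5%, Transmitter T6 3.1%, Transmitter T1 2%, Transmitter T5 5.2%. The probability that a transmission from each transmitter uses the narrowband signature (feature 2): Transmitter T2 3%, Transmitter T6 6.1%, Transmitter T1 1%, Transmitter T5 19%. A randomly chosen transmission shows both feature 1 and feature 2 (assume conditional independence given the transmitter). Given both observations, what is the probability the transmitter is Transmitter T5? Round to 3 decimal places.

0.456

By Bayes' rule, posterior ∝ prior × likelihood:
  Transmitter T2: 0.4584 × 0.035 × 0.03 = 0.00048132
  Transmitter T6: 0.3152 × 0.031 × 0.061 = 0.0005960432
  Transmitter T1: 0.1328 × 0.02 × 0.01 = 0.00002656
  Transmitter T5: 0.0936 × 0.052 × 0.19 = 0.000924768
Sum = 0.0020286912.
P(Transmitter T5 | evidence) = 0.000924768 / 0.0020286912 ≈ 0.456.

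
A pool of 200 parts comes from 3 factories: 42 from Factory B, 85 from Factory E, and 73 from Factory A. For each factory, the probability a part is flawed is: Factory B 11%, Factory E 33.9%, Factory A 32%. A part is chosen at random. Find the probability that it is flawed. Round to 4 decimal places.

Unnormalized posteriors (prior × likelihood):
  Factory B: 0.21 × 0.11 = 0.0231
  Factory E: 0.425 × 0.339 = 0.144075
  Factory A: 0.365 × 0.32 = 0.1168
P(flawed) = 0.0231 + 0.144075 + 0.1168 = 0.283975 → 0.2840.

0.2840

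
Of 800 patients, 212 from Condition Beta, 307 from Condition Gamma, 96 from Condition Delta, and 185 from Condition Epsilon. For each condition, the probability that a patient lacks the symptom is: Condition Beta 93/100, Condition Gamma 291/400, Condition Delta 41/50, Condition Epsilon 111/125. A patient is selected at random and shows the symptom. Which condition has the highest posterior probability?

Condition Gamma

Taking complements, P(symptomatic | each) = Condition Beta 0.07, Condition Gamma 0.2725, Condition Delta 0.18, Condition Epsilon 0.112.
Compute prior × likelihood for every hypothesis:
  Condition Beta: 0.265 × 0.07 = 0.01855
  Condition Gamma: 0.38375 × 0.2725 = 0.104571875
  Condition Delta: 0.12 × 0.18 = 0.0216
  Condition Epsilon: 0.23125 × 0.112 = 0.0259
Sum = 0.170621875.
Largest term belongs to Condition Gamma, so Condition Gamma is most probable.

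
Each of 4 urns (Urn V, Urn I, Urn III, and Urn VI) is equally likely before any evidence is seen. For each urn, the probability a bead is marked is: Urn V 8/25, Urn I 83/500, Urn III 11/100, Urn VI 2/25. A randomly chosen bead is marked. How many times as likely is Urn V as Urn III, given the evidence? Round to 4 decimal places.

2.9091

With a uniform prior (1/4 each), posterior ∝ likelihood:
  Urn V: 0.32
  Urn I: 0.166
  Urn III: 0.11
  Urn VI: 0.08
Normalizing constant = 0.676.
The ratio is 0.32 / 0.11 (the normalizer cancels) = 2.9091.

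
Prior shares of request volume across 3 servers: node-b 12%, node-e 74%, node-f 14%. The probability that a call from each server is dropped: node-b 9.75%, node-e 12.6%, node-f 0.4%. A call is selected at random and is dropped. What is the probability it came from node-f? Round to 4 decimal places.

0.0053

Compute prior × likelihood for every hypothesis:
  node-b: 0.12 × 0.0975 = 0.0117
  node-e: 0.74 × 0.126 = 0.09324
  node-f: 0.14 × 0.004 = 0.00056
Sum = 0.1055.
P(node-f | evidence) = 0.00056 / 0.1055 ≈ 0.0053.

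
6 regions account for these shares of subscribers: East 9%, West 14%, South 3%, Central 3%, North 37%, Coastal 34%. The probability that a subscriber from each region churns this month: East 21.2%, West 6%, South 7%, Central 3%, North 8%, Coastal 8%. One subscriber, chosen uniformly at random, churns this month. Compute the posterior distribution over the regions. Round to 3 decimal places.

East 0.219, West 0.096, South 0.024, Central 0.010, North 0.339, Coastal 0.312

Prior × likelihood for each hypothesis:
  East: 0.09 × 0.212 = 0.01908
  West: 0.14 × 0.06 = 0.0084
  South: 0.03 × 0.07 = 0.0021
  Central: 0.03 × 0.03 = 0.0009
  North: 0.37 × 0.08 = 0.0296
  Coastal: 0.34 × 0.08 = 0.0272
Total = 0.08728.
P(East | churn) = 0.01908/0.08728 ≈ 0.219
P(West | churn) = 0.0084/0.08728 ≈ 0.096
P(South | churn) = 0.0021/0.08728 ≈ 0.024
P(Central | churn) = 0.0009/0.08728 ≈ 0.010
P(North | churn) = 0.0296/0.08728 ≈ 0.339
P(Coastal | churn) = 0.0272/0.08728 ≈ 0.312
(Check: 0.219+0.096+0.024+0.010+0.339+0.312 = 1.000.)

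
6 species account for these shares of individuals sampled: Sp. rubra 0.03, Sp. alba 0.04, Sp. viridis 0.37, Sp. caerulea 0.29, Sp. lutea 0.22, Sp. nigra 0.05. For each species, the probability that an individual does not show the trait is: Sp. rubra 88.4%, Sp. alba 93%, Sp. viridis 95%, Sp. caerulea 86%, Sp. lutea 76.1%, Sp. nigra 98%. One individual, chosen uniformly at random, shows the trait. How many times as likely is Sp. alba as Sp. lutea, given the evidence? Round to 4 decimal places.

0.0533

Taking complements, P(trait | each) = Sp. rubra 0.116, Sp. alba 0.07, Sp. viridis 0.05, Sp. caerulea 0.14, Sp. lutea 0.239, Sp. nigra 0.02.
Prior × likelihood for each hypothesis:
  Sp. rubra: 0.03 × 0.116 = 0.00348
  Sp. alba: 0.04 × 0.07 = 0.0028
  Sp. viridis: 0.37 × 0.05 = 0.0185
  Sp. caerulea: 0.29 × 0.14 = 0.0406
  Sp. lutea: 0.22 × 0.239 = 0.05258
  Sp. nigra: 0.05 × 0.02 = 0.001
Normalizing constant = 0.11896.
The ratio is 0.0028 / 0.05258 (the normalizer cancels) = 0.0533.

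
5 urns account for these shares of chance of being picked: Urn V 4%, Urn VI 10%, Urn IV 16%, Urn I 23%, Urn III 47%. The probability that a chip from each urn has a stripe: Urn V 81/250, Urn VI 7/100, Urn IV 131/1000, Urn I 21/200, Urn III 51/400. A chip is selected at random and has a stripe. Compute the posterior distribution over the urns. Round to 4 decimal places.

Unnormalized posteriors (prior × likelihood):
  Urn V: 0.04 × 0.324 = 0.01296
  Urn VI: 0.1 × 0.07 = 0.007
  Urn IV: 0.16 × 0.131 = 0.02096
  Urn I: 0.23 × 0.105 = 0.02415
  Urn III: 0.47 × 0.1275 = 0.059925
Sum = 0.124995.
P(Urn V | striped) = 0.01296/0.124995 ≈ 0.1037
P(Urn VI | striped) = 0.007/0.124995 ≈ 0.0560
P(Urn IV | striped) = 0.02096/0.124995 ≈ 0.1677
P(Urn I | striped) = 0.02415/0.124995 ≈ 0.1932
P(Urn III | striped) = 0.059925/0.124995 ≈ 0.4794

Urn V 0.1037, Urn VI 0.0560, Urn IV 0.1677, Urn I 0.1932, Urn III 0.4794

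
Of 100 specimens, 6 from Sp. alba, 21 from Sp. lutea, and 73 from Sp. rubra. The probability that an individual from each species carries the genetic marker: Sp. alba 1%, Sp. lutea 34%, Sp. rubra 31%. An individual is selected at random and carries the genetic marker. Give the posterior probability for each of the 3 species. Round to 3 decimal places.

Sp. alba 0.002, Sp. lutea 0.239, Sp. rubra 0.759

Compute prior × likelihood for every hypothesis:
  Sp. alba: 0.06 × 0.01 = 0.0006
  Sp. lutea: 0.21 × 0.34 = 0.0714
  Sp. rubra: 0.73 × 0.31 = 0.2263
Total = 0.2983.
P(Sp. alba | marker) = 0.0006/0.2983 ≈ 0.002
P(Sp. lutea | marker) = 0.0714/0.2983 ≈ 0.239
P(Sp. rubra | marker) = 0.2263/0.2983 ≈ 0.759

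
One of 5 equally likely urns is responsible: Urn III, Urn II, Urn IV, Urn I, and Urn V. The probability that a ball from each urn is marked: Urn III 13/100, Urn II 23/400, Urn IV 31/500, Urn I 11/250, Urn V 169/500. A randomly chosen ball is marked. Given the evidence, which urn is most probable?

Urn V

With a uniform prior (1/5 each), posterior ∝ likelihood:
  Urn III: 0.13
  Urn II: 0.0575
  Urn IV: 0.062
  Urn I: 0.044
  Urn V: 0.338
Total = 0.6315.
Largest term belongs to Urn V, so Urn V is most probable.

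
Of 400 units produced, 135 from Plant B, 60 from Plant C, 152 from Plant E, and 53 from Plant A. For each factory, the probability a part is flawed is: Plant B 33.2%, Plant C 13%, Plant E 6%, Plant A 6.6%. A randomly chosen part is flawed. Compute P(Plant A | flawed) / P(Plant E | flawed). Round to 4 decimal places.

Unnormalized posteriors (prior × likelihood):
  Plant B: 0.3375 × 0.332 = 0.11205
  Plant C: 0.15 × 0.13 = 0.0195
  Plant E: 0.38 × 0.06 = 0.0228
  Plant A: 0.1325 × 0.066 = 0.008745
Sum = 0.163095.
The ratio is 0.008745 / 0.0228 (the normalizer cancels) = 0.3836.

0.3836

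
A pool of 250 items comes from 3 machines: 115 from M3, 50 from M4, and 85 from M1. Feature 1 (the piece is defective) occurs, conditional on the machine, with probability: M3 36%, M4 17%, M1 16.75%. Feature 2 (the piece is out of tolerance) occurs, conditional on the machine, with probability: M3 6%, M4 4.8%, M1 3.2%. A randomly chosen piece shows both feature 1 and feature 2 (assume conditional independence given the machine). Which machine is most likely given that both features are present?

Compute prior × likelihood for every hypothesis:
  M3: 0.46 × 0.36 × 0.06 = 0.009936
  M4: 0.2 × 0.17 × 0.048 = 0.001632
  M1: 0.34 × 0.1675 × 0.032 = 0.0018224
Total = 0.0133904.
Largest term belongs to M3, so M3 is most probable.

M3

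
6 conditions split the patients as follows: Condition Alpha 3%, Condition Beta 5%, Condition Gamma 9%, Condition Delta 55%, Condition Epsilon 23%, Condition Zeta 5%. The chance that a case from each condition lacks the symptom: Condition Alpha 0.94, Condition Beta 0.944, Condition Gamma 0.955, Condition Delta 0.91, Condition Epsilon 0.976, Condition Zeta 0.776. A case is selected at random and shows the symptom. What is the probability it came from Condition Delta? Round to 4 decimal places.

0.6611

Taking complements, P(symptomatic | each) = Condition Alpha 0.06, Condition Beta 0.056, Condition Gamma 0.045, Condition Delta 0.09, Condition Epsilon 0.024, Condition Zeta 0.224.
Compute prior × likelihood for every hypothesis:
  Condition Alpha: 0.03 × 0.06 = 0.0018
  Condition Beta: 0.05 × 0.056 = 0.0028
  Condition Gamma: 0.09 × 0.045 = 0.00405
  Condition Delta: 0.55 × 0.09 = 0.0495
  Condition Epsilon: 0.23 × 0.024 = 0.00552
  Condition Zeta: 0.05 × 0.224 = 0.0112
Total = 0.07487.
P(Condition Delta | evidence) = 0.0495 / 0.07487 ≈ 0.6611.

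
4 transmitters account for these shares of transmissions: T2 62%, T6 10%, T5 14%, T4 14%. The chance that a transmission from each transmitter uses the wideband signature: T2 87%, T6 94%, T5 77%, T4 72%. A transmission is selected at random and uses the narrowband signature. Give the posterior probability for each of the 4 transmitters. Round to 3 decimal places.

Taking complements, P(narrowband | each) = T2 0.13, T6 0.06, T5 0.23, T4 0.28.
Compute prior × likelihood for every hypothesis:
  T2: 0.62 × 0.13 = 0.0806
  T6: 0.1 × 0.06 = 0.006
  T5: 0.14 × 0.23 = 0.0322
  T4: 0.14 × 0.28 = 0.0392
Total = 0.158.
P(T2 | narrowband) = 0.0806/0.158 ≈ 0.510
P(T6 | narrowband) = 0.006/0.158 ≈ 0.038
P(T5 | narrowband) = 0.0322/0.158 ≈ 0.204
P(T4 | narrowband) = 0.0392/0.158 ≈ 0.248

T2 0.510, T6 0.038, T5 0.204, T4 0.248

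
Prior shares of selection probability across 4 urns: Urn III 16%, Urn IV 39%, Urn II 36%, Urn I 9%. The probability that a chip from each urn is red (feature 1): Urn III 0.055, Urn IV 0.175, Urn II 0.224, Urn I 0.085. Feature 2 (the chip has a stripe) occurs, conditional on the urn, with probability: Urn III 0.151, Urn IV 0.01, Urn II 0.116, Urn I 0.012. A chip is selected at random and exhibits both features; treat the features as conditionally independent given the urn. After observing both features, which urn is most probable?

Urn II

Prior × likelihood for each hypothesis:
  Urn III: 0.16 × 0.055 × 0.151 = 0.0013288
  Urn IV: 0.39 × 0.175 × 0.01 = 0.0006825
  Urn II: 0.36 × 0.224 × 0.116 = 0.00935424
  Urn I: 0.09 × 0.085 × 0.012 = 0.0000918
Normalizing constant = 0.01145734.
Largest term belongs to Urn II, so Urn II is most probable.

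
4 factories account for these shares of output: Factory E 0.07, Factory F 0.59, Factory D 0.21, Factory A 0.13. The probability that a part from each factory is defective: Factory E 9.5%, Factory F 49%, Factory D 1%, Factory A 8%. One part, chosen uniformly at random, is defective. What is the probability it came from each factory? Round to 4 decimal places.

By Bayes' rule, posterior ∝ prior × likelihood:
  Factory E: 0.07 × 0.095 = 0.00665
  Factory F: 0.59 × 0.49 = 0.2891
  Factory D: 0.21 × 0.01 = 0.0021
  Factory A: 0.13 × 0.08 = 0.0104
Sum = 0.30825.
P(Factory E | defective) = 0.00665/0.30825 ≈ 0.0216
P(Factory F | defective) = 0.2891/0.30825 ≈ 0.9379
P(Factory D | defective) = 0.0021/0.30825 ≈ 0.0068
P(Factory A | defective) = 0.0104/0.30825 ≈ 0.0337

Factory E 0.0216, Factory F 0.9379, Factory D 0.0068, Factory A 0.0337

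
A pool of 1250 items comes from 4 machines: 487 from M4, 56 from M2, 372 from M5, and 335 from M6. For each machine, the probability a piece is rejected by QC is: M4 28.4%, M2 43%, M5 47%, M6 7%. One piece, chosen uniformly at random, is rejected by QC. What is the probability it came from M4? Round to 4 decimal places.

0.3835

Prior × likelihood for each hypothesis:
  M4: 0.3896 × 0.284 = 0.1106464
  M2: 0.0448 × 0.43 = 0.019264
  M5: 0.2976 × 0.47 = 0.139872
  M6: 0.268 × 0.07 = 0.01876
Sum = 0.2885424.
P(M4 | evidence) = 0.1106464 / 0.2885424 ≈ 0.3835.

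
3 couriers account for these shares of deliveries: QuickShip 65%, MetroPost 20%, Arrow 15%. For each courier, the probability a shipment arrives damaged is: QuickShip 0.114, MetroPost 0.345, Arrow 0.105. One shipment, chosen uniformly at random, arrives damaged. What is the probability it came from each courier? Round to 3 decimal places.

By Bayes' rule, posterior ∝ prior × likelihood:
  QuickShip: 0.65 × 0.114 = 0.0741
  MetroPost: 0.2 × 0.345 = 0.069
  Arrow: 0.15 × 0.105 = 0.01575
Sum = 0.15885.
P(QuickShip | damaged) = 0.0741/0.15885 ≈ 0.466
P(MetroPost | damaged) = 0.069/0.15885 ≈ 0.434
P(Arrow | damaged) = 0.01575/0.15885 ≈ 0.099
(Check: 0.466+0.434+0.099 = 0.999.)

QuickShip 0.466, MetroPost 0.434, Arrow 0.099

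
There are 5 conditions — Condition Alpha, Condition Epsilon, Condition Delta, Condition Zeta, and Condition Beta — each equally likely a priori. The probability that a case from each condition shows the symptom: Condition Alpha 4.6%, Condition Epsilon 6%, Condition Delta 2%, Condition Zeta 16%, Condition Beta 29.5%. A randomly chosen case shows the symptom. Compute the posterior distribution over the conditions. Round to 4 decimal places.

With a uniform prior (1/5 each), posterior ∝ likelihood:
  Condition Alpha: 0.046
  Condition Epsilon: 0.06
  Condition Delta: 0.02
  Condition Zeta: 0.16
  Condition Beta: 0.295
Total = 0.581.
P(Condition Alpha | symptomatic) = 0.046/0.581 ≈ 0.0792
P(Condition Epsilon | symptomatic) = 0.06/0.581 ≈ 0.1033
P(Condition Delta | symptomatic) = 0.02/0.581 ≈ 0.0344
P(Condition Zeta | symptomatic) = 0.16/0.581 ≈ 0.2754
P(Condition Beta | symptomatic) = 0.295/0.581 ≈ 0.5077
(Check: 0.0792+0.1033+0.0344+0.2754+0.5077 = 1.0000.)

Condition Alpha 0.0792, Condition Epsilon 0.1033, Condition Delta 0.0344, Condition Zeta 0.2754, Condition Beta 0.5077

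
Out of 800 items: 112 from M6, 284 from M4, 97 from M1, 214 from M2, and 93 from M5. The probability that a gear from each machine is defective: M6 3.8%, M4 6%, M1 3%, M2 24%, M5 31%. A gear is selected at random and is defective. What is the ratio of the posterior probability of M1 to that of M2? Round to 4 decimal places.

0.0567

Compute prior × likelihood for every hypothesis:
  M6: 0.14 × 0.038 = 0.00532
  M4: 0.355 × 0.06 = 0.0213
  M1: 0.12125 × 0.03 = 0.0036375
  M2: 0.2675 × 0.24 = 0.0642
  M5: 0.11625 × 0.31 = 0.0360375
Total = 0.130495.
The ratio is 0.0036375 / 0.0642 (the normalizer cancels) = 0.0567.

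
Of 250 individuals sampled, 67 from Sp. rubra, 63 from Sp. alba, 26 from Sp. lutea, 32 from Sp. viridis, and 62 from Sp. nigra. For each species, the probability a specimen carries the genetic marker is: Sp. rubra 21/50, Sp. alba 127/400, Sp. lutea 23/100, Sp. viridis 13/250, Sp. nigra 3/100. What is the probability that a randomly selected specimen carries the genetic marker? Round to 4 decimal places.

0.2306

Compute prior × likelihood for every hypothesis:
  Sp. rubra: 0.268 × 0.42 = 0.11256
  Sp. alba: 0.252 × 0.3175 = 0.08001
  Sp. lutea: 0.104 × 0.23 = 0.02392
  Sp. viridis: 0.128 × 0.052 = 0.006656
  Sp. nigra: 0.248 × 0.03 = 0.00744
P(marker) = 0.11256 + 0.08001 + 0.02392 + 0.006656 + 0.00744 = 0.230586 → 0.2306.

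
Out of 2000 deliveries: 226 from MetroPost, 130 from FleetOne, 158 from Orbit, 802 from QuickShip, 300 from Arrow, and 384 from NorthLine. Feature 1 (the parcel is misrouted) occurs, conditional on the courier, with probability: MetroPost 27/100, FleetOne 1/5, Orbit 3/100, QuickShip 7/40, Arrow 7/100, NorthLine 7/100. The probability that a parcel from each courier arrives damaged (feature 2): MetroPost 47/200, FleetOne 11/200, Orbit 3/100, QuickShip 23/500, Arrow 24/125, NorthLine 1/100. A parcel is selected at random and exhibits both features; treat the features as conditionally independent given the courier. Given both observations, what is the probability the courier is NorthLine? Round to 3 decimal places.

Prior × likelihood for each hypothesis:
  MetroPost: 0.113 × 0.27 × 0.235 = 0.00716985
  FleetOne: 0.065 × 0.2 × 0.055 = 0.000715
  Orbit: 0.079 × 0.03 × 0.03 = 0.0000711
  QuickShip: 0.401 × 0.175 × 0.046 = 0.00322805
  Arrow: 0.15 × 0.07 × 0.192 = 0.002016
  NorthLine: 0.192 × 0.07 × 0.01 = 0.0001344
Total = 0.0133344.
P(NorthLine | evidence) = 0.0001344 / 0.0133344 ≈ 0.010.

0.010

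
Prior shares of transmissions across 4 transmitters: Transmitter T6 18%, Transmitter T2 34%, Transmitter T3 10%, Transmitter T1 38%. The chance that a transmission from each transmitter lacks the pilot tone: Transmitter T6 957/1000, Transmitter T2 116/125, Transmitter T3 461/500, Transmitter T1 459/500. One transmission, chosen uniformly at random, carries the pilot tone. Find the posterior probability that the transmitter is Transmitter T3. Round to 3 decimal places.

Taking complements, P(pilot | each) = Transmitter T6 0.043, Transmitter T2 0.072, Transmitter T3 0.078, Transmitter T1 0.082.
Compute prior × likelihood for every hypothesis:
  Transmitter T6: 0.18 × 0.043 = 0.00774
  Transmitter T2: 0.34 × 0.072 = 0.02448
  Transmitter T3: 0.1 × 0.078 = 0.0078
  Transmitter T1: 0.38 × 0.082 = 0.03116
Sum = 0.07118.
P(Transmitter T3 | evidence) = 0.0078 / 0.07118 ≈ 0.110.

0.110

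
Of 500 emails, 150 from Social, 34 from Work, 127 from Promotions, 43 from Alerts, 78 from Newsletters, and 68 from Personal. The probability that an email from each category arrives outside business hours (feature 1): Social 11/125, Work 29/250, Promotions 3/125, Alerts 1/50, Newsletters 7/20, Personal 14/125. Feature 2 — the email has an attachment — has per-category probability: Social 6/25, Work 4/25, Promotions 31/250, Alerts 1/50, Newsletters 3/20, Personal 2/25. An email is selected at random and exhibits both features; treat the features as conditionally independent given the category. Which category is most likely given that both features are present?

Compute prior × likelihood for every hypothesis:
  Social: 0.3 × 0.088 × 0.24 = 0.006336
  Work: 0.068 × 0.116 × 0.16 = 0.00126208
  Promotions: 0.254 × 0.024 × 0.124 = 0.000755904
  Alerts: 0.086 × 0.02 × 0.02 = 0.0000344
  Newsletters: 0.156 × 0.35 × 0.15 = 0.00819
  Personal: 0.136 × 0.112 × 0.08 = 0.00121856
Normalizing constant = 0.017796944.
Largest term belongs to Newsletters, so Newsletters is most probable.

Newsletters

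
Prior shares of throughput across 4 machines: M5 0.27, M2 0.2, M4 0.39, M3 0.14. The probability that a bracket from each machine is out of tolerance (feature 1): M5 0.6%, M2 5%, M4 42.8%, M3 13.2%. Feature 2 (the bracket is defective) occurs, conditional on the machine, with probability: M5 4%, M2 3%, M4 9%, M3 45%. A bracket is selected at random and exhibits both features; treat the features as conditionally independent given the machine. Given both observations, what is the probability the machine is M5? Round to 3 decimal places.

0.003

Compute prior × likelihood for every hypothesis:
  M5: 0.27 × 0.006 × 0.04 = 0.0000648
  M2: 0.2 × 0.05 × 0.03 = 0.0003
  M4: 0.39 × 0.428 × 0.09 = 0.0150228
  M3: 0.14 × 0.132 × 0.45 = 0.008316
Normalizing constant = 0.0237036.
P(M5 | evidence) = 0.0000648 / 0.0237036 ≈ 0.003.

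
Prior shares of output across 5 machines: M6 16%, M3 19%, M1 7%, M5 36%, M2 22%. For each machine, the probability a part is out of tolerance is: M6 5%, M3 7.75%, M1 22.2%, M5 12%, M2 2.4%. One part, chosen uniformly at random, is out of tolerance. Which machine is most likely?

By Bayes' rule, posterior ∝ prior × likelihood:
  M6: 0.16 × 0.05 = 0.008
  M3: 0.19 × 0.0775 = 0.014725
  M1: 0.07 × 0.222 = 0.01554
  M5: 0.36 × 0.12 = 0.0432
  M2: 0.22 × 0.024 = 0.00528
Normalizing constant = 0.086745.
Largest term belongs to M5, so M5 is most probable.

M5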